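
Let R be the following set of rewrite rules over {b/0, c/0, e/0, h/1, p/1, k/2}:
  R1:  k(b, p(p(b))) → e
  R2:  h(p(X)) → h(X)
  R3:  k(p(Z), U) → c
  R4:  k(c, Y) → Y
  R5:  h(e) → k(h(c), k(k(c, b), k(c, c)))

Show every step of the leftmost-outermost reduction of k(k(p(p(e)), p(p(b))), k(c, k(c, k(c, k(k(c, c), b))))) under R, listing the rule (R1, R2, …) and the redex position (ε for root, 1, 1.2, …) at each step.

1. k(k(p(p(e)), p(p(b))), k(c, k(c, k(c, k(k(c, c), b)))))  →  k(c, k(c, k(c, k(c, k(k(c, c), b)))))   [R3 at 1]
2. k(c, k(c, k(c, k(c, k(k(c, c), b)))))  →  k(c, k(c, k(c, k(k(c, c), b))))   [R4 at ε]
3. k(c, k(c, k(c, k(k(c, c), b))))  →  k(c, k(c, k(k(c, c), b)))   [R4 at ε]
4. k(c, k(c, k(k(c, c), b)))  →  k(c, k(k(c, c), b))   [R4 at ε]
5. k(c, k(k(c, c), b))  →  k(k(c, c), b)   [R4 at ε]
6. k(k(c, c), b)  →  k(c, b)   [R4 at 1]
7. k(c, b)  →  b   [R4 at ε]

b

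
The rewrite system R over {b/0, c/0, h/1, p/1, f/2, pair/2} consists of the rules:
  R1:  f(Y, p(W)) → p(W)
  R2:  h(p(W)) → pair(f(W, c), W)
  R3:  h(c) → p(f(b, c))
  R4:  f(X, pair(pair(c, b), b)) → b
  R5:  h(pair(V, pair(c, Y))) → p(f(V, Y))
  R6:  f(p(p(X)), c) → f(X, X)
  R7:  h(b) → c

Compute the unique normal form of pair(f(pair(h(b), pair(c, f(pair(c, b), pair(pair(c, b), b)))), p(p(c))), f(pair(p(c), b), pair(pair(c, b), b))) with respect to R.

pair(p(p(c)), b)

1. pair(f(pair(h(b), pair(c, f(pair(c, b), pair(pair(c, b), b)))), p(p(c))), f(pair(p(c), b), pair(pair(c, b), b)))  →  pair(p(p(c)), f(pair(p(c), b), pair(pair(c, b), b)))   [R1 at 1]
2. pair(p(p(c)), f(pair(p(c), b), pair(pair(c, b), b)))  →  pair(p(p(c)), b)   [R4 at 2]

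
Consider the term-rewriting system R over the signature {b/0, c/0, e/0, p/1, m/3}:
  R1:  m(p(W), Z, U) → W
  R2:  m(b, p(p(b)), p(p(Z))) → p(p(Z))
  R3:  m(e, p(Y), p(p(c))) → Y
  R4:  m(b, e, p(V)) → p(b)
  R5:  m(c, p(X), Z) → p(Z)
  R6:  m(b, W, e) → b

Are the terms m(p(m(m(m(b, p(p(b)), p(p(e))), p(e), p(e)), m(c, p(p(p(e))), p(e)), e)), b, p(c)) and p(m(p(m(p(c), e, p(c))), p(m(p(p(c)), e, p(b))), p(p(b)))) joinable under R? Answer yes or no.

Reduce t₁ = m(p(m(m(m(b, p(p(b)), p(p(e))), p(e), p(e)), m(c, p(p(p(e))), p(e)), e)), b, p(c)):
1. m(p(m(m(m(b, p(p(b)), p(p(e))), p(e), p(e)), m(c, p(p(p(e))), p(e)), e)), b, p(c))  →  m(m(m(b, p(p(b)), p(p(e))), p(e), p(e)), m(c, p(p(p(e))), p(e)), e)   [R1 at ε]
2. m(m(m(b, p(p(b)), p(p(e))), p(e), p(e)), m(c, p(p(p(e))), p(e)), e)  →  m(m(p(p(e)), p(e), p(e)), m(c, p(p(p(e))), p(e)), e)   [R2 at 1.1]
3. m(m(p(p(e)), p(e), p(e)), m(c, p(p(p(e))), p(e)), e)  →  m(p(e), m(c, p(p(p(e))), p(e)), e)   [R1 at 1]
4. m(p(e), m(c, p(p(p(e))), p(e)), e)  →  e   [R1 at ε]

Reduce t₂ = p(m(p(m(p(c), e, p(c))), p(m(p(p(c)), e, p(b))), p(p(b)))):
1. p(m(p(m(p(c), e, p(c))), p(m(p(p(c)), e, p(b))), p(p(b))))  →  p(m(p(c), e, p(c)))   [R1 at 1]
2. p(m(p(c), e, p(c)))  →  p(c)   [R1 at 1]

no — NF(t₁) = e, NF(t₂) = p(c)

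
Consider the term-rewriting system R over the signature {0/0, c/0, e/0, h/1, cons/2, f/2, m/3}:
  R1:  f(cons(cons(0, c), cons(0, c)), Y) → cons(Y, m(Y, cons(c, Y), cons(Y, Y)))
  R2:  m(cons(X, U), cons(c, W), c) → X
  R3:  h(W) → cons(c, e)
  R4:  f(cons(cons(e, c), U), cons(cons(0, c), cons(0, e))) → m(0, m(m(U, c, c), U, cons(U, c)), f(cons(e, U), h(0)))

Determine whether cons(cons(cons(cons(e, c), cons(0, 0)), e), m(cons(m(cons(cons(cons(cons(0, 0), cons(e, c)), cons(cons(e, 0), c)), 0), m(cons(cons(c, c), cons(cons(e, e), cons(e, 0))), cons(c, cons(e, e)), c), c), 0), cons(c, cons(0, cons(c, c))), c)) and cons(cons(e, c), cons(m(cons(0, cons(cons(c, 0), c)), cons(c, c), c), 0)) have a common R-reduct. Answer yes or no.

no — NF(t₁) = cons(cons(cons(cons(e, c), cons(0, 0)), e), cons(cons(cons(0, 0), cons(e, c)), cons(cons(e, 0), c))), NF(t₂) = cons(cons(e, c), cons(0, 0))

Reduce t₁ = cons(cons(cons(cons(e, c), cons(0, 0)), e), m(cons(m(cons(cons(cons(cons(0, 0), cons(e, c)), cons(cons(e, 0), c)), 0), m(cons(cons(c, c), cons(cons(e, e), cons(e, 0))), cons(c, cons(e, e)), c), c), 0), cons(c, cons(0, cons(c, c))), c)):
1. cons(cons(cons(cons(e, c), cons(0, 0)), e), m(cons(m(cons(cons(cons(cons(0, 0), cons(e, c)), cons(cons(e, 0), c)), 0), m(cons(cons(c, c), cons(cons(e, e), cons(e, 0))), cons(c, cons(e, e)), c), c), 0), cons(c, cons(0, cons(c, c))), c))  →  cons(cons(cons(cons(e, c), cons(0, 0)), e), m(cons(cons(cons(cons(0, 0), cons(e, c)), cons(cons(e, 0), c)), 0), m(cons(cons(c, c), cons(cons(e, e), cons(e, 0))), cons(c, cons(e, e)), c), c))   [R2 at 2]
2. cons(cons(cons(cons(e, c), cons(0, 0)), e), m(cons(cons(cons(cons(0, 0), cons(e, c)), cons(cons(e, 0), c)), 0), m(cons(cons(c, c), cons(cons(e, e), cons(e, 0))), cons(c, cons(e, e)), c), c))  →  cons(cons(cons(cons(e, c), cons(0, 0)), e), m(cons(cons(cons(cons(0, 0), cons(e, c)), cons(cons(e, 0), c)), 0), cons(c, c), c))   [R2 at 2.2]
3. cons(cons(cons(cons(e, c), cons(0, 0)), e), m(cons(cons(cons(cons(0, 0), cons(e, c)), cons(cons(e, 0), c)), 0), cons(c, c), c))  →  cons(cons(cons(cons(e, c), cons(0, 0)), e), cons(cons(cons(0, 0), cons(e, c)), cons(cons(e, 0), c)))   [R2 at 2]

Reduce t₂ = cons(cons(e, c), cons(m(cons(0, cons(cons(c, 0), c)), cons(c, c), c), 0)):
1. cons(cons(e, c), cons(m(cons(0, cons(cons(c, 0), c)), cons(c, c), c), 0))  →  cons(cons(e, c), cons(0, 0))   [R2 at 2.1]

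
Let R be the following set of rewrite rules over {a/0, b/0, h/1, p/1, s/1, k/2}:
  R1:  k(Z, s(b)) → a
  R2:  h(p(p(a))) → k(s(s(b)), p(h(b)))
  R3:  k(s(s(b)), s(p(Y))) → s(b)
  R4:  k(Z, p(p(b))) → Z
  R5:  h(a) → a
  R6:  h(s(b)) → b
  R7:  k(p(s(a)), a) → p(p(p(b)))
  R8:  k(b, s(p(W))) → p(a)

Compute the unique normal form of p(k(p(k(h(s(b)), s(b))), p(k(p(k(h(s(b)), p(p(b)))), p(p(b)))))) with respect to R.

1. p(k(p(k(h(s(b)), s(b))), p(k(p(k(h(s(b)), p(p(b)))), p(p(b))))))  →  p(k(p(a), p(k(p(k(h(s(b)), p(p(b)))), p(p(b))))))   [R1 at 1.1.1]
2. p(k(p(a), p(k(p(k(h(s(b)), p(p(b)))), p(p(b))))))  →  p(k(p(a), p(p(k(h(s(b)), p(p(b)))))))   [R4 at 1.2.1]
3. p(k(p(a), p(p(k(h(s(b)), p(p(b)))))))  →  p(k(p(a), p(p(h(s(b))))))   [R4 at 1.2.1.1]
4. p(k(p(a), p(p(h(s(b))))))  →  p(k(p(a), p(p(b))))   [R6 at 1.2.1.1]
5. p(k(p(a), p(p(b))))  →  p(p(a))   [R4 at 1]

p(p(a))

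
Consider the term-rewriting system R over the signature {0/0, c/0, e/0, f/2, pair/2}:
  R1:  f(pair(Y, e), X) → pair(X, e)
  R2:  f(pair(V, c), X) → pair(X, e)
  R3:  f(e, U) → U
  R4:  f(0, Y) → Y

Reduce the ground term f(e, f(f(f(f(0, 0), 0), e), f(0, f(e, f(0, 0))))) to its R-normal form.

1. f(e, f(f(f(f(0, 0), 0), e), f(0, f(e, f(0, 0)))))  →  f(f(f(f(0, 0), 0), e), f(0, f(e, f(0, 0))))   [R3 at ε]
2. f(f(f(f(0, 0), 0), e), f(0, f(e, f(0, 0))))  →  f(f(f(0, 0), e), f(0, f(e, f(0, 0))))   [R4 at 1.1.1]
3. f(f(f(0, 0), e), f(0, f(e, f(0, 0))))  →  f(f(0, e), f(0, f(e, f(0, 0))))   [R4 at 1.1]
4. f(f(0, e), f(0, f(e, f(0, 0))))  →  f(e, f(0, f(e, f(0, 0))))   [R4 at 1]
5. f(e, f(0, f(e, f(0, 0))))  →  f(0, f(e, f(0, 0)))   [R3 at ε]
6. f(0, f(e, f(0, 0)))  →  f(e, f(0, 0))   [R4 at ε]
7. f(e, f(0, 0))  →  f(0, 0)   [R3 at ε]
8. f(0, 0)  →  0   [R4 at ε]

0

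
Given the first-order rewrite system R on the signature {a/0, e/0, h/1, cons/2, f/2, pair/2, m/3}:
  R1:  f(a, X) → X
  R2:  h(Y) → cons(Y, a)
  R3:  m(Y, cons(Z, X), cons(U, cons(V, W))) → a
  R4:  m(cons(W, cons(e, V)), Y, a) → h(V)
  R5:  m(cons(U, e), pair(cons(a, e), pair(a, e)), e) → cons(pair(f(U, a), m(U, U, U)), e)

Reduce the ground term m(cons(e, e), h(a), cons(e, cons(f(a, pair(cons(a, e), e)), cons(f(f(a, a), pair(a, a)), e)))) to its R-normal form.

1. m(cons(e, e), h(a), cons(e, cons(f(a, pair(cons(a, e), e)), cons(f(f(a, a), pair(a, a)), e))))  →  m(cons(e, e), cons(a, a), cons(e, cons(f(a, pair(cons(a, e), e)), cons(f(f(a, a), pair(a, a)), e))))   [R2 at 2]
2. m(cons(e, e), cons(a, a), cons(e, cons(f(a, pair(cons(a, e), e)), cons(f(f(a, a), pair(a, a)), e))))  →  a   [R3 at ε]

a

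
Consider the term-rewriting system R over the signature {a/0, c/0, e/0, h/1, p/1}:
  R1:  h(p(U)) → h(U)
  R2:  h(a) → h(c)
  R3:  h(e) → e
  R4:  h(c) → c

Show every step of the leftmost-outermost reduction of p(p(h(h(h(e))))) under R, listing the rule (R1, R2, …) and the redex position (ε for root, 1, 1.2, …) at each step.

1. p(p(h(h(h(e)))))  →  p(p(h(h(e))))   [R3 at 1.1.1.1]
2. p(p(h(h(e))))  →  p(p(h(e)))   [R3 at 1.1.1]
3. p(p(h(e)))  →  p(p(e))   [R3 at 1.1]

p(p(e))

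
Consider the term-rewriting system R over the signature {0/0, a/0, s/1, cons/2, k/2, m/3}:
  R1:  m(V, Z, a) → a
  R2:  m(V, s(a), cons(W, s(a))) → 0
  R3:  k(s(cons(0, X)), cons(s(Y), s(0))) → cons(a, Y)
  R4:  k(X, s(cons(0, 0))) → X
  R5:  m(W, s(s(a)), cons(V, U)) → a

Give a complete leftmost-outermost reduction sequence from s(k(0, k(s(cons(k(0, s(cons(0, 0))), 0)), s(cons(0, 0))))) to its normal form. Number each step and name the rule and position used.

s(0)

1. s(k(0, k(s(cons(k(0, s(cons(0, 0))), 0)), s(cons(0, 0)))))  →  s(k(0, s(cons(k(0, s(cons(0, 0))), 0))))   [R4 at 1.2]
2. s(k(0, s(cons(k(0, s(cons(0, 0))), 0))))  →  s(k(0, s(cons(0, 0))))   [R4 at 1.2.1.1]
3. s(k(0, s(cons(0, 0))))  →  s(0)   [R4 at 1]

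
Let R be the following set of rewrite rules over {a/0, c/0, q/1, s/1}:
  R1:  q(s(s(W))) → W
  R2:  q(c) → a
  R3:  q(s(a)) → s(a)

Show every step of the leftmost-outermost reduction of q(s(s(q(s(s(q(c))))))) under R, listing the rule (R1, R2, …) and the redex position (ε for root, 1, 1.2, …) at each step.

1. q(s(s(q(s(s(q(c)))))))  →  q(s(s(q(c))))   [R1 at ε]
2. q(s(s(q(c))))  →  q(c)   [R1 at ε]
3. q(c)  →  a   [R2 at ε]

a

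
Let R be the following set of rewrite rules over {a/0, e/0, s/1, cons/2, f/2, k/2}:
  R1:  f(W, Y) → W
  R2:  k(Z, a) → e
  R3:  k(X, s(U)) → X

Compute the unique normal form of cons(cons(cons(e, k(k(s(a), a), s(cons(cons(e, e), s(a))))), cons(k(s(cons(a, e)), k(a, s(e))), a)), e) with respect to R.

cons(cons(cons(e, e), cons(e, a)), e)

1. cons(cons(cons(e, k(k(s(a), a), s(cons(cons(e, e), s(a))))), cons(k(s(cons(a, e)), k(a, s(e))), a)), e)  →  cons(cons(cons(e, k(s(a), a)), cons(k(s(cons(a, e)), k(a, s(e))), a)), e)   [R3 at 1.1.2]
2. cons(cons(cons(e, k(s(a), a)), cons(k(s(cons(a, e)), k(a, s(e))), a)), e)  →  cons(cons(cons(e, e), cons(k(s(cons(a, e)), k(a, s(e))), a)), e)   [R2 at 1.1.2]
3. cons(cons(cons(e, e), cons(k(s(cons(a, e)), k(a, s(e))), a)), e)  →  cons(cons(cons(e, e), cons(k(s(cons(a, e)), a), a)), e)   [R3 at 1.2.1.2]
4. cons(cons(cons(e, e), cons(k(s(cons(a, e)), a), a)), e)  →  cons(cons(cons(e, e), cons(e, a)), e)   [R2 at 1.2.1]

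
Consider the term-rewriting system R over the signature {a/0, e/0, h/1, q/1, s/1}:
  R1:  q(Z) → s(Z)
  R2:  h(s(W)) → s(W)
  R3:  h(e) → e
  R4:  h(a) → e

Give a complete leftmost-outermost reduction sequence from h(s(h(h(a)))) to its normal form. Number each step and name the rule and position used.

s(e)

1. h(s(h(h(a))))  →  s(h(h(a)))   [R2 at ε]
2. s(h(h(a)))  →  s(h(e))   [R4 at 1.1]
3. s(h(e))  →  s(e)   [R3 at 1]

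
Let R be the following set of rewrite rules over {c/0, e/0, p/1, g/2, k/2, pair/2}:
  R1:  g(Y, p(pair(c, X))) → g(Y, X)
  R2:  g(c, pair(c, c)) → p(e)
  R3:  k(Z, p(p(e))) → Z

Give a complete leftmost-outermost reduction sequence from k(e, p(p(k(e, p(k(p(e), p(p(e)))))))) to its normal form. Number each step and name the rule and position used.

e

1. k(e, p(p(k(e, p(k(p(e), p(p(e))))))))  →  k(e, p(p(k(e, p(p(e))))))   [R3 at 2.1.1.2.1]
2. k(e, p(p(k(e, p(p(e))))))  →  k(e, p(p(e)))   [R3 at 2.1.1]
3. k(e, p(p(e)))  →  e   [R3 at ε]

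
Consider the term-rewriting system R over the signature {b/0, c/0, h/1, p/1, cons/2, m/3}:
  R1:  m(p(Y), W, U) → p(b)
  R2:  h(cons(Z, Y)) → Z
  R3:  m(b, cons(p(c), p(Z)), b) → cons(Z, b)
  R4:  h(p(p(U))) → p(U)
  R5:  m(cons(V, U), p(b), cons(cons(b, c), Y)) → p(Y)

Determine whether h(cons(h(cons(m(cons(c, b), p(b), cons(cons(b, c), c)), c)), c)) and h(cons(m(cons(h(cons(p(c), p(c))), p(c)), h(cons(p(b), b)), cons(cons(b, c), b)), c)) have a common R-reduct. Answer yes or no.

Reduce t₁ = h(cons(h(cons(m(cons(c, b), p(b), cons(cons(b, c), c)), c)), c)):
1. h(cons(h(cons(m(cons(c, b), p(b), cons(cons(b, c), c)), c)), c))  →  h(cons(m(cons(c, b), p(b), cons(cons(b, c), c)), c))   [R2 at ε]
2. h(cons(m(cons(c, b), p(b), cons(cons(b, c), c)), c))  →  m(cons(c, b), p(b), cons(cons(b, c), c))   [R2 at ε]
3. m(cons(c, b), p(b), cons(cons(b, c), c))  →  p(c)   [R5 at ε]

Reduce t₂ = h(cons(m(cons(h(cons(p(c), p(c))), p(c)), h(cons(p(b), b)), cons(cons(b, c), b)), c)):
1. h(cons(m(cons(h(cons(p(c), p(c))), p(c)), h(cons(p(b), b)), cons(cons(b, c), b)), c))  →  m(cons(h(cons(p(c), p(c))), p(c)), h(cons(p(b), b)), cons(cons(b, c), b))   [R2 at ε]
2. m(cons(h(cons(p(c), p(c))), p(c)), h(cons(p(b), b)), cons(cons(b, c), b))  →  m(cons(p(c), p(c)), h(cons(p(b), b)), cons(cons(b, c), b))   [R2 at 1.1]
3. m(cons(p(c), p(c)), h(cons(p(b), b)), cons(cons(b, c), b))  →  m(cons(p(c), p(c)), p(b), cons(cons(b, c), b))   [R2 at 2]
4. m(cons(p(c), p(c)), p(b), cons(cons(b, c), b))  →  p(b)   [R5 at ε]

no — NF(t₁) = p(c), NF(t₂) = p(b)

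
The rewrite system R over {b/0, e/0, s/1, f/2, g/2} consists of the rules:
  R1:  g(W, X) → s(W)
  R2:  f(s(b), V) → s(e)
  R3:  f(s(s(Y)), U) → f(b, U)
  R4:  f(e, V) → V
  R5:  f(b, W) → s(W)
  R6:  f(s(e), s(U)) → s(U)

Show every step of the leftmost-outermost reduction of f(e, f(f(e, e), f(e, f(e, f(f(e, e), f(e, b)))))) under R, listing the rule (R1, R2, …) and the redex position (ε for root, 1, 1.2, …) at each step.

1. f(e, f(f(e, e), f(e, f(e, f(f(e, e), f(e, b))))))  →  f(f(e, e), f(e, f(e, f(f(e, e), f(e, b)))))   [R4 at ε]
2. f(f(e, e), f(e, f(e, f(f(e, e), f(e, b)))))  →  f(e, f(e, f(e, f(f(e, e), f(e, b)))))   [R4 at 1]
3. f(e, f(e, f(e, f(f(e, e), f(e, b)))))  →  f(e, f(e, f(f(e, e), f(e, b))))   [R4 at ε]
4. f(e, f(e, f(f(e, e), f(e, b))))  →  f(e, f(f(e, e), f(e, b)))   [R4 at ε]
5. f(e, f(f(e, e), f(e, b)))  →  f(f(e, e), f(e, b))   [R4 at ε]
6. f(f(e, e), f(e, b))  →  f(e, f(e, b))   [R4 at 1]
7. f(e, f(e, b))  →  f(e, b)   [R4 at ε]
8. f(e, b)  →  b   [R4 at ε]

b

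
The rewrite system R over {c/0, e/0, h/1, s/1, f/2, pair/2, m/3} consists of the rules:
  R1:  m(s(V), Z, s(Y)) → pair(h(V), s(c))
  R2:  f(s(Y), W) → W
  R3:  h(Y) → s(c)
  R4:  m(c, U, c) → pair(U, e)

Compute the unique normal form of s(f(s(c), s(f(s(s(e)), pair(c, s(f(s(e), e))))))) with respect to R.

s(s(pair(c, s(e))))

1. s(f(s(c), s(f(s(s(e)), pair(c, s(f(s(e), e)))))))  →  s(s(f(s(s(e)), pair(c, s(f(s(e), e))))))   [R2 at 1]
2. s(s(f(s(s(e)), pair(c, s(f(s(e), e))))))  →  s(s(pair(c, s(f(s(e), e)))))   [R2 at 1.1]
3. s(s(pair(c, s(f(s(e), e)))))  →  s(s(pair(c, s(e))))   [R2 at 1.1.2.1]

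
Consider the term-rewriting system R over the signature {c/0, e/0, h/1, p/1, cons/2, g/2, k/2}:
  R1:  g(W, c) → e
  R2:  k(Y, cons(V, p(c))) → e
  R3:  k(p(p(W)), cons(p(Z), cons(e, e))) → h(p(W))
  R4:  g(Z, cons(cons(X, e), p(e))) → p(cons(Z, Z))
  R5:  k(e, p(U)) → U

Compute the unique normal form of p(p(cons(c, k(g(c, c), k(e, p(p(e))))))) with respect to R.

1. p(p(cons(c, k(g(c, c), k(e, p(p(e)))))))  →  p(p(cons(c, k(e, k(e, p(p(e)))))))   [R1 at 1.1.2.1]
2. p(p(cons(c, k(e, k(e, p(p(e)))))))  →  p(p(cons(c, k(e, p(e)))))   [R5 at 1.1.2.2]
3. p(p(cons(c, k(e, p(e)))))  →  p(p(cons(c, e)))   [R5 at 1.1.2]

p(p(cons(c, e)))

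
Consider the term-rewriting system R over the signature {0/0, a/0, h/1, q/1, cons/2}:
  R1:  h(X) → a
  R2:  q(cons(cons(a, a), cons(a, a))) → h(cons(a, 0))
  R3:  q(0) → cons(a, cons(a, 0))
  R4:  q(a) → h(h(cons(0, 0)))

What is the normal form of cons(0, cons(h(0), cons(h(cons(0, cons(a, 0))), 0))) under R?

cons(0, cons(a, cons(a, 0)))

1. cons(0, cons(h(0), cons(h(cons(0, cons(a, 0))), 0)))  →  cons(0, cons(a, cons(h(cons(0, cons(a, 0))), 0)))   [R1 at 2.1]
2. cons(0, cons(a, cons(h(cons(0, cons(a, 0))), 0)))  →  cons(0, cons(a, cons(a, 0)))   [R1 at 2.2.1]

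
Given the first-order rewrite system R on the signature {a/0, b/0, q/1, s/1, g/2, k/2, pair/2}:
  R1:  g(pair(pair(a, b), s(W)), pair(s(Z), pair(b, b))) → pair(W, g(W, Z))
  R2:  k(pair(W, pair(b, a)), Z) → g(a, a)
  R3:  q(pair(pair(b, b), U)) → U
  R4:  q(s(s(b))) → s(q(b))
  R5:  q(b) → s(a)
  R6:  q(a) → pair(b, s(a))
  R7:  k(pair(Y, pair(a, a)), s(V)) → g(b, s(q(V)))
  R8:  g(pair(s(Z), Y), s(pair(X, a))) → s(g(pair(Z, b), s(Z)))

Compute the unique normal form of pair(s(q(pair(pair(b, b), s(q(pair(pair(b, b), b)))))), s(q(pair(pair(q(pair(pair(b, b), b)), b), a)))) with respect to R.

pair(s(s(b)), s(a))

1. pair(s(q(pair(pair(b, b), s(q(pair(pair(b, b), b)))))), s(q(pair(pair(q(pair(pair(b, b), b)), b), a))))  →  pair(s(s(q(pair(pair(b, b), b)))), s(q(pair(pair(q(pair(pair(b, b), b)), b), a))))   [R3 at 1.1]
2. pair(s(s(q(pair(pair(b, b), b)))), s(q(pair(pair(q(pair(pair(b, b), b)), b), a))))  →  pair(s(s(b)), s(q(pair(pair(q(pair(pair(b, b), b)), b), a))))   [R3 at 1.1.1]
3. pair(s(s(b)), s(q(pair(pair(q(pair(pair(b, b), b)), b), a))))  →  pair(s(s(b)), s(q(pair(pair(b, b), a))))   [R3 at 2.1.1.1.1]
4. pair(s(s(b)), s(q(pair(pair(b, b), a))))  →  pair(s(s(b)), s(a))   [R3 at 2.1]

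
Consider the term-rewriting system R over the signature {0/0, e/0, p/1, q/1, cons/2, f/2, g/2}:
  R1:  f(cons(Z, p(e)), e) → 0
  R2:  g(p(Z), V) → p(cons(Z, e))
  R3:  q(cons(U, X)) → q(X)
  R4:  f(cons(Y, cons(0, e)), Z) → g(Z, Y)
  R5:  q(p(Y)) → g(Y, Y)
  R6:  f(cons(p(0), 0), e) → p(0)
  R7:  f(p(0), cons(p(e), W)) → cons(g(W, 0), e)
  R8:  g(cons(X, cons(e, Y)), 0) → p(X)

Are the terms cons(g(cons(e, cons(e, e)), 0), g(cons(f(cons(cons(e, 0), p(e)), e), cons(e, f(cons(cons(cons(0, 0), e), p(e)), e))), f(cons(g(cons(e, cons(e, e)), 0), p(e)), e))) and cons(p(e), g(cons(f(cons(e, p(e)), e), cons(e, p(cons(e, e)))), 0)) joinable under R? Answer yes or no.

yes — NF(t₁) = cons(p(e), p(0)), NF(t₂) = cons(p(e), p(0))

Reduce t₁ = cons(g(cons(e, cons(e, e)), 0), g(cons(f(cons(cons(e, 0), p(e)), e), cons(e, f(cons(cons(cons(0, 0), e), p(e)), e))), f(cons(g(cons(e, cons(e, e)), 0), p(e)), e))):
1. cons(g(cons(e, cons(e, e)), 0), g(cons(f(cons(cons(e, 0), p(e)), e), cons(e, f(cons(cons(cons(0, 0), e), p(e)), e))), f(cons(g(cons(e, cons(e, e)), 0), p(e)), e)))  →  cons(p(e), g(cons(f(cons(cons(e, 0), p(e)), e), cons(e, f(cons(cons(cons(0, 0), e), p(e)), e))), f(cons(g(cons(e, cons(e, e)), 0), p(e)), e)))   [R8 at 1]
2. cons(p(e), g(cons(f(cons(cons(e, 0), p(e)), e), cons(e, f(cons(cons(cons(0, 0), e), p(e)), e))), f(cons(g(cons(e, cons(e, e)), 0), p(e)), e)))  →  cons(p(e), g(cons(0, cons(e, f(cons(cons(cons(0, 0), e), p(e)), e))), f(cons(g(cons(e, cons(e, e)), 0), p(e)), e)))   [R1 at 2.1.1]
3. cons(p(e), g(cons(0, cons(e, f(cons(cons(cons(0, 0), e), p(e)), e))), f(cons(g(cons(e, cons(e, e)), 0), p(e)), e)))  →  cons(p(e), g(cons(0, cons(e, 0)), f(cons(g(cons(e, cons(e, e)), 0), p(e)), e)))   [R1 at 2.1.2.2]
4. cons(p(e), g(cons(0, cons(e, 0)), f(cons(g(cons(e, cons(e, e)), 0), p(e)), e)))  →  cons(p(e), g(cons(0, cons(e, 0)), 0))   [R1 at 2.2]
5. cons(p(e), g(cons(0, cons(e, 0)), 0))  →  cons(p(e), p(0))   [R8 at 2]

Reduce t₂ = cons(p(e), g(cons(f(cons(e, p(e)), e), cons(e, p(cons(e, e)))), 0)):
1. cons(p(e), g(cons(f(cons(e, p(e)), e), cons(e, p(cons(e, e)))), 0))  →  cons(p(e), p(f(cons(e, p(e)), e)))   [R8 at 2]
2. cons(p(e), p(f(cons(e, p(e)), e)))  →  cons(p(e), p(0))   [R1 at 2.1]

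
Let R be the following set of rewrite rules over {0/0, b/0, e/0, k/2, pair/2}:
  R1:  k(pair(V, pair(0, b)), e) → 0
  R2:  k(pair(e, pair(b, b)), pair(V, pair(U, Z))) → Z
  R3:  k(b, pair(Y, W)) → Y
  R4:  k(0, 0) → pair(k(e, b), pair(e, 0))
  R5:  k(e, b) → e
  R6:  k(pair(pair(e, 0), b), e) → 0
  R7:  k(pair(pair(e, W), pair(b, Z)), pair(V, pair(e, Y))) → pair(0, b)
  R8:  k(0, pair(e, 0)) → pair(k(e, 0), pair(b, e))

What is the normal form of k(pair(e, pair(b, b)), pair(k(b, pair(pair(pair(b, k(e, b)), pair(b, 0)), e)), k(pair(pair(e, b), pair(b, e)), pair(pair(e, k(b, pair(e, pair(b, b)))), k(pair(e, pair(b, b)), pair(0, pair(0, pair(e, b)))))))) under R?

1. k(pair(e, pair(b, b)), pair(k(b, pair(pair(pair(b, k(e, b)), pair(b, 0)), e)), k(pair(pair(e, b), pair(b, e)), pair(pair(e, k(b, pair(e, pair(b, b)))), k(pair(e, pair(b, b)), pair(0, pair(0, pair(e, b))))))))  →  k(pair(e, pair(b, b)), pair(pair(pair(b, k(e, b)), pair(b, 0)), k(pair(pair(e, b), pair(b, e)), pair(pair(e, k(b, pair(e, pair(b, b)))), k(pair(e, pair(b, b)), pair(0, pair(0, pair(e, b))))))))   [R3 at 2.1]
2. k(pair(e, pair(b, b)), pair(pair(pair(b, k(e, b)), pair(b, 0)), k(pair(pair(e, b), pair(b, e)), pair(pair(e, k(b, pair(e, pair(b, b)))), k(pair(e, pair(b, b)), pair(0, pair(0, pair(e, b))))))))  →  k(pair(e, pair(b, b)), pair(pair(pair(b, e), pair(b, 0)), k(pair(pair(e, b), pair(b, e)), pair(pair(e, k(b, pair(e, pair(b, b)))), k(pair(e, pair(b, b)), pair(0, pair(0, pair(e, b))))))))   [R5 at 2.1.1.2]
3. k(pair(e, pair(b, b)), pair(pair(pair(b, e), pair(b, 0)), k(pair(pair(e, b), pair(b, e)), pair(pair(e, k(b, pair(e, pair(b, b)))), k(pair(e, pair(b, b)), pair(0, pair(0, pair(e, b))))))))  →  k(pair(e, pair(b, b)), pair(pair(pair(b, e), pair(b, 0)), k(pair(pair(e, b), pair(b, e)), pair(pair(e, e), k(pair(e, pair(b, b)), pair(0, pair(0, pair(e, b))))))))   [R3 at 2.2.2.1.2]
4. k(pair(e, pair(b, b)), pair(pair(pair(b, e), pair(b, 0)), k(pair(pair(e, b), pair(b, e)), pair(pair(e, e), k(pair(e, pair(b, b)), pair(0, pair(0, pair(e, b))))))))  →  k(pair(e, pair(b, b)), pair(pair(pair(b, e), pair(b, 0)), k(pair(pair(e, b), pair(b, e)), pair(pair(e, e), pair(e, b)))))   [R2 at 2.2.2.2]
5. k(pair(e, pair(b, b)), pair(pair(pair(b, e), pair(b, 0)), k(pair(pair(e, b), pair(b, e)), pair(pair(e, e), pair(e, b)))))  →  k(pair(e, pair(b, b)), pair(pair(pair(b, e), pair(b, 0)), pair(0, b)))   [R7 at 2.2]
6. k(pair(e, pair(b, b)), pair(pair(pair(b, e), pair(b, 0)), pair(0, b)))  →  b   [R2 at ε]

b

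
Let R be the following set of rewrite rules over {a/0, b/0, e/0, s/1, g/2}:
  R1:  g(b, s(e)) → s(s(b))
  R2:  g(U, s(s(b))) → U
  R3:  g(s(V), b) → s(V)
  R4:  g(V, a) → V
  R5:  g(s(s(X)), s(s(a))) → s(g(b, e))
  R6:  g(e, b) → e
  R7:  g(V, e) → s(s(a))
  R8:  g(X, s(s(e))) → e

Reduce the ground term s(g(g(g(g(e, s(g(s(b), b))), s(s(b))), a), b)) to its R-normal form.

s(e)

1. s(g(g(g(g(e, s(g(s(b), b))), s(s(b))), a), b))  →  s(g(g(g(e, s(g(s(b), b))), s(s(b))), b))   [R4 at 1.1]
2. s(g(g(g(e, s(g(s(b), b))), s(s(b))), b))  →  s(g(g(e, s(g(s(b), b))), b))   [R2 at 1.1]
3. s(g(g(e, s(g(s(b), b))), b))  →  s(g(g(e, s(s(b))), b))   [R3 at 1.1.2.1]
4. s(g(g(e, s(s(b))), b))  →  s(g(e, b))   [R2 at 1.1]
5. s(g(e, b))  →  s(e)   [R6 at 1]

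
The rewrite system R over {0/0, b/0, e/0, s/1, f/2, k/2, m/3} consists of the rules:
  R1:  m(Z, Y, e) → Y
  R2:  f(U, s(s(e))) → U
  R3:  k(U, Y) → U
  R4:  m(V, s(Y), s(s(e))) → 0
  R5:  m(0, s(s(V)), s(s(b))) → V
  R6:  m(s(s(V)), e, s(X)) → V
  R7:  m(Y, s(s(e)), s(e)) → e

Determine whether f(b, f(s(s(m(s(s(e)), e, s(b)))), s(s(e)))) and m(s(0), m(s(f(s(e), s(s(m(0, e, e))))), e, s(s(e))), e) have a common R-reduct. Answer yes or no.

Reduce t₁ = f(b, f(s(s(m(s(s(e)), e, s(b)))), s(s(e)))):
1. f(b, f(s(s(m(s(s(e)), e, s(b)))), s(s(e))))  →  f(b, s(s(m(s(s(e)), e, s(b)))))   [R2 at 2]
2. f(b, s(s(m(s(s(e)), e, s(b)))))  →  f(b, s(s(e)))   [R6 at 2.1.1]
3. f(b, s(s(e)))  →  b   [R2 at ε]

Reduce t₂ = m(s(0), m(s(f(s(e), s(s(m(0, e, e))))), e, s(s(e))), e):
1. m(s(0), m(s(f(s(e), s(s(m(0, e, e))))), e, s(s(e))), e)  →  m(s(f(s(e), s(s(m(0, e, e))))), e, s(s(e)))   [R1 at ε]
2. m(s(f(s(e), s(s(m(0, e, e))))), e, s(s(e)))  →  m(s(f(s(e), s(s(e)))), e, s(s(e)))   [R1 at 1.1.2.1.1]
3. m(s(f(s(e), s(s(e)))), e, s(s(e)))  →  m(s(s(e)), e, s(s(e)))   [R2 at 1.1]
4. m(s(s(e)), e, s(s(e)))  →  e   [R6 at ε]

no — NF(t₁) = b, NF(t₂) = e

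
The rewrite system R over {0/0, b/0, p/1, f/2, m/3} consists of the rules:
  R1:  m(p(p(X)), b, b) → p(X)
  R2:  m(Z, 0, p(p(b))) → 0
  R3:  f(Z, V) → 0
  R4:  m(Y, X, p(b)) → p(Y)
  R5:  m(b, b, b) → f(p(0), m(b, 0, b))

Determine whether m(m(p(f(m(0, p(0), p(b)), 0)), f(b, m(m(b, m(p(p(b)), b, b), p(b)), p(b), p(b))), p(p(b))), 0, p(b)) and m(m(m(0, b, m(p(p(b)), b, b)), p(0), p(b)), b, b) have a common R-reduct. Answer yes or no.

yes — NF(t₁) = p(0), NF(t₂) = p(0)

Reduce t₁ = m(m(p(f(m(0, p(0), p(b)), 0)), f(b, m(m(b, m(p(p(b)), b, b), p(b)), p(b), p(b))), p(p(b))), 0, p(b)):
1. m(m(p(f(m(0, p(0), p(b)), 0)), f(b, m(m(b, m(p(p(b)), b, b), p(b)), p(b), p(b))), p(p(b))), 0, p(b))  →  p(m(p(f(m(0, p(0), p(b)), 0)), f(b, m(m(b, m(p(p(b)), b, b), p(b)), p(b), p(b))), p(p(b))))   [R4 at ε]
2. p(m(p(f(m(0, p(0), p(b)), 0)), f(b, m(m(b, m(p(p(b)), b, b), p(b)), p(b), p(b))), p(p(b))))  →  p(m(p(0), f(b, m(m(b, m(p(p(b)), b, b), p(b)), p(b), p(b))), p(p(b))))   [R3 at 1.1.1]
3. p(m(p(0), f(b, m(m(b, m(p(p(b)), b, b), p(b)), p(b), p(b))), p(p(b))))  →  p(m(p(0), 0, p(p(b))))   [R3 at 1.2]
4. p(m(p(0), 0, p(p(b))))  →  p(0)   [R2 at 1]

Reduce t₂ = m(m(m(0, b, m(p(p(b)), b, b)), p(0), p(b)), b, b):
1. m(m(m(0, b, m(p(p(b)), b, b)), p(0), p(b)), b, b)  →  m(p(m(0, b, m(p(p(b)), b, b))), b, b)   [R4 at 1]
2. m(p(m(0, b, m(p(p(b)), b, b))), b, b)  →  m(p(m(0, b, p(b))), b, b)   [R1 at 1.1.3]
3. m(p(m(0, b, p(b))), b, b)  →  m(p(p(0)), b, b)   [R4 at 1.1]
4. m(p(p(0)), b, b)  →  p(0)   [R1 at ε]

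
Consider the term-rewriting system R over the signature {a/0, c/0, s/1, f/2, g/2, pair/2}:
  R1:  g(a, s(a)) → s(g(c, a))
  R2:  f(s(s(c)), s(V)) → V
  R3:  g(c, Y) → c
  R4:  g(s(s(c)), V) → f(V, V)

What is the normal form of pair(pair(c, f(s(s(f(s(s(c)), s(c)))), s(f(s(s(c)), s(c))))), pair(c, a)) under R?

pair(pair(c, c), pair(c, a))

1. pair(pair(c, f(s(s(f(s(s(c)), s(c)))), s(f(s(s(c)), s(c))))), pair(c, a))  →  pair(pair(c, f(s(s(c)), s(f(s(s(c)), s(c))))), pair(c, a))   [R2 at 1.2.1.1.1]
2. pair(pair(c, f(s(s(c)), s(f(s(s(c)), s(c))))), pair(c, a))  →  pair(pair(c, f(s(s(c)), s(c))), pair(c, a))   [R2 at 1.2]
3. pair(pair(c, f(s(s(c)), s(c))), pair(c, a))  →  pair(pair(c, c), pair(c, a))   [R2 at 1.2]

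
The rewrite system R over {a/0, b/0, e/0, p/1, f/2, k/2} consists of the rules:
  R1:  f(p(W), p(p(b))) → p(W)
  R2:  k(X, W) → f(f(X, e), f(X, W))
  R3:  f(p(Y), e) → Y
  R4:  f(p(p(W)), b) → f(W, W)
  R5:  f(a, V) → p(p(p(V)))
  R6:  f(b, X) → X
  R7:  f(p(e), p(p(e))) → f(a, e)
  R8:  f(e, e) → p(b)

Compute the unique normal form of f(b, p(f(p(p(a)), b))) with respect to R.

p(p(p(p(a))))

1. f(b, p(f(p(p(a)), b)))  →  p(f(p(p(a)), b))   [R6 at ε]
2. p(f(p(p(a)), b))  →  p(f(a, a))   [R4 at 1]
3. p(f(a, a))  →  p(p(p(p(a))))   [R5 at 1]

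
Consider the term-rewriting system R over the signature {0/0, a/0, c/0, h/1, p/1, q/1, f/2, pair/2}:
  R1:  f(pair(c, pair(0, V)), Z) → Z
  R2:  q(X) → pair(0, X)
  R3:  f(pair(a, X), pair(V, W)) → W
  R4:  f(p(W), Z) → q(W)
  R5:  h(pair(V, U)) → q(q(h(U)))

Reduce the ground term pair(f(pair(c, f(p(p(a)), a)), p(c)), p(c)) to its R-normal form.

1. pair(f(pair(c, f(p(p(a)), a)), p(c)), p(c))  →  pair(f(pair(c, q(p(a))), p(c)), p(c))   [R4 at 1.1.2]
2. pair(f(pair(c, q(p(a))), p(c)), p(c))  →  pair(f(pair(c, pair(0, p(a))), p(c)), p(c))   [R2 at 1.1.2]
3. pair(f(pair(c, pair(0, p(a))), p(c)), p(c))  →  pair(p(c), p(c))   [R1 at 1]

pair(p(c), p(c))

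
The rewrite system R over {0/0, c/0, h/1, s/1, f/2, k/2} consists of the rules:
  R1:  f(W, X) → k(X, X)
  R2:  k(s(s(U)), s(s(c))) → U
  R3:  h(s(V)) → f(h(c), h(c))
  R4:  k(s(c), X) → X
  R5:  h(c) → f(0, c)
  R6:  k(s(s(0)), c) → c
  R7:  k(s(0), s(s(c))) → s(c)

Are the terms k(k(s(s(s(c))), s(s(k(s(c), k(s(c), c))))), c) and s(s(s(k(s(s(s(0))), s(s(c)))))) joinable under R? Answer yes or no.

no — NF(t₁) = c, NF(t₂) = s(s(s(s(0))))

Reduce t₁ = k(k(s(s(s(c))), s(s(k(s(c), k(s(c), c))))), c):
1. k(k(s(s(s(c))), s(s(k(s(c), k(s(c), c))))), c)  →  k(k(s(s(s(c))), s(s(k(s(c), c)))), c)   [R4 at 1.2.1.1]
2. k(k(s(s(s(c))), s(s(k(s(c), c)))), c)  →  k(k(s(s(s(c))), s(s(c))), c)   [R4 at 1.2.1.1]
3. k(k(s(s(s(c))), s(s(c))), c)  →  k(s(c), c)   [R2 at 1]
4. k(s(c), c)  →  c   [R4 at ε]

Reduce t₂ = s(s(s(k(s(s(s(0))), s(s(c)))))):
1. s(s(s(k(s(s(s(0))), s(s(c))))))  →  s(s(s(s(0))))   [R2 at 1.1.1]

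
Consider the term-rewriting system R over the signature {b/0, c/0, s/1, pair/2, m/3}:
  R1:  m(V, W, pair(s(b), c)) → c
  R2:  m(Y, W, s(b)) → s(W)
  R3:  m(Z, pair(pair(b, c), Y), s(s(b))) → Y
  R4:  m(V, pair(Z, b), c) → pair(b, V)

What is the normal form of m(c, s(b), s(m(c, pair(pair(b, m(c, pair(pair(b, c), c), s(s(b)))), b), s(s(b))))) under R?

1. m(c, s(b), s(m(c, pair(pair(b, m(c, pair(pair(b, c), c), s(s(b)))), b), s(s(b)))))  →  m(c, s(b), s(m(c, pair(pair(b, c), b), s(s(b)))))   [R3 at 3.1.2.1.2]
2. m(c, s(b), s(m(c, pair(pair(b, c), b), s(s(b)))))  →  m(c, s(b), s(b))   [R3 at 3.1]
3. m(c, s(b), s(b))  →  s(s(b))   [R2 at ε]

s(s(b))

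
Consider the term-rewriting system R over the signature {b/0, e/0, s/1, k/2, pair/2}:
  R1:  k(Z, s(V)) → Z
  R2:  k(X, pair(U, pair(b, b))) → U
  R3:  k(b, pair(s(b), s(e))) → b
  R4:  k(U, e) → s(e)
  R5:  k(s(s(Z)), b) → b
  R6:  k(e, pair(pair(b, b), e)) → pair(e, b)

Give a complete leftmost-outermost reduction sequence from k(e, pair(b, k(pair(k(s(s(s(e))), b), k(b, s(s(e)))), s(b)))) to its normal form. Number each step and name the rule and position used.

1. k(e, pair(b, k(pair(k(s(s(s(e))), b), k(b, s(s(e)))), s(b))))  →  k(e, pair(b, pair(k(s(s(s(e))), b), k(b, s(s(e))))))   [R1 at 2.2]
2. k(e, pair(b, pair(k(s(s(s(e))), b), k(b, s(s(e))))))  →  k(e, pair(b, pair(b, k(b, s(s(e))))))   [R5 at 2.2.1]
3. k(e, pair(b, pair(b, k(b, s(s(e))))))  →  k(e, pair(b, pair(b, b)))   [R1 at 2.2.2]
4. k(e, pair(b, pair(b, b)))  →  b   [R2 at ε]

b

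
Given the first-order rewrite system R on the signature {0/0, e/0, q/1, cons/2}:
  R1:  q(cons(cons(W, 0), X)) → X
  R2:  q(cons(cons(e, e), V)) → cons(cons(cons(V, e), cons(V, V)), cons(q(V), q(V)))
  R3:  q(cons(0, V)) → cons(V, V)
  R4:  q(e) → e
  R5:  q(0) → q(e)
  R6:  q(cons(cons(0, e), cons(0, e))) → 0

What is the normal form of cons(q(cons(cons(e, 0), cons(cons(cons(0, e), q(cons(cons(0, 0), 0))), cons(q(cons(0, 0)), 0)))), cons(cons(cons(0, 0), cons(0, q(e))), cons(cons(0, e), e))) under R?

cons(cons(cons(cons(0, e), 0), cons(cons(0, 0), 0)), cons(cons(cons(0, 0), cons(0, e)), cons(cons(0, e), e)))

1. cons(q(cons(cons(e, 0), cons(cons(cons(0, e), q(cons(cons(0, 0), 0))), cons(q(cons(0, 0)), 0)))), cons(cons(cons(0, 0), cons(0, q(e))), cons(cons(0, e), e)))  →  cons(cons(cons(cons(0, e), q(cons(cons(0, 0), 0))), cons(q(cons(0, 0)), 0)), cons(cons(cons(0, 0), cons(0, q(e))), cons(cons(0, e), e)))   [R1 at 1]
2. cons(cons(cons(cons(0, e), q(cons(cons(0, 0), 0))), cons(q(cons(0, 0)), 0)), cons(cons(cons(0, 0), cons(0, q(e))), cons(cons(0, e), e)))  →  cons(cons(cons(cons(0, e), 0), cons(q(cons(0, 0)), 0)), cons(cons(cons(0, 0), cons(0, q(e))), cons(cons(0, e), e)))   [R1 at 1.1.2]
3. cons(cons(cons(cons(0, e), 0), cons(q(cons(0, 0)), 0)), cons(cons(cons(0, 0), cons(0, q(e))), cons(cons(0, e), e)))  →  cons(cons(cons(cons(0, e), 0), cons(cons(0, 0), 0)), cons(cons(cons(0, 0), cons(0, q(e))), cons(cons(0, e), e)))   [R3 at 1.2.1]
4. cons(cons(cons(cons(0, e), 0), cons(cons(0, 0), 0)), cons(cons(cons(0, 0), cons(0, q(e))), cons(cons(0, e), e)))  →  cons(cons(cons(cons(0, e), 0), cons(cons(0, 0), 0)), cons(cons(cons(0, 0), cons(0, e)), cons(cons(0, e), e)))   [R4 at 2.1.2.2]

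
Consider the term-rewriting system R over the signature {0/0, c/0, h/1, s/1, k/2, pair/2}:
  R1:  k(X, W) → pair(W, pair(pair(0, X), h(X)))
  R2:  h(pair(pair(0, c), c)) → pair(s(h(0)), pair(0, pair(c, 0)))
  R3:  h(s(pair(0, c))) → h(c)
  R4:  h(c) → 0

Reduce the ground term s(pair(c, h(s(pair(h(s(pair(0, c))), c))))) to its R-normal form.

1. s(pair(c, h(s(pair(h(s(pair(0, c))), c)))))  →  s(pair(c, h(s(pair(h(c), c)))))   [R3 at 1.2.1.1.1]
2. s(pair(c, h(s(pair(h(c), c)))))  →  s(pair(c, h(s(pair(0, c)))))   [R4 at 1.2.1.1.1]
3. s(pair(c, h(s(pair(0, c)))))  →  s(pair(c, h(c)))   [R3 at 1.2]
4. s(pair(c, h(c)))  →  s(pair(c, 0))   [R4 at 1.2]

s(pair(c, 0))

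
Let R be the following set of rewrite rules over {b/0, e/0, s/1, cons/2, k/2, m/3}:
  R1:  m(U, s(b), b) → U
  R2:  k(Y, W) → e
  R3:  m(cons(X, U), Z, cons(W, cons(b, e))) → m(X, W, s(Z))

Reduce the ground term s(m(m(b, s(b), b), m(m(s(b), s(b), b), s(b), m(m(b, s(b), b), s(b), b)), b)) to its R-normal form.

1. s(m(m(b, s(b), b), m(m(s(b), s(b), b), s(b), m(m(b, s(b), b), s(b), b)), b))  →  s(m(b, m(m(s(b), s(b), b), s(b), m(m(b, s(b), b), s(b), b)), b))   [R1 at 1.1]
2. s(m(b, m(m(s(b), s(b), b), s(b), m(m(b, s(b), b), s(b), b)), b))  →  s(m(b, m(s(b), s(b), m(m(b, s(b), b), s(b), b)), b))   [R1 at 1.2.1]
3. s(m(b, m(s(b), s(b), m(m(b, s(b), b), s(b), b)), b))  →  s(m(b, m(s(b), s(b), m(b, s(b), b)), b))   [R1 at 1.2.3]
4. s(m(b, m(s(b), s(b), m(b, s(b), b)), b))  →  s(m(b, m(s(b), s(b), b), b))   [R1 at 1.2.3]
5. s(m(b, m(s(b), s(b), b), b))  →  s(m(b, s(b), b))   [R1 at 1.2]
6. s(m(b, s(b), b))  →  s(b)   [R1 at 1]

s(b)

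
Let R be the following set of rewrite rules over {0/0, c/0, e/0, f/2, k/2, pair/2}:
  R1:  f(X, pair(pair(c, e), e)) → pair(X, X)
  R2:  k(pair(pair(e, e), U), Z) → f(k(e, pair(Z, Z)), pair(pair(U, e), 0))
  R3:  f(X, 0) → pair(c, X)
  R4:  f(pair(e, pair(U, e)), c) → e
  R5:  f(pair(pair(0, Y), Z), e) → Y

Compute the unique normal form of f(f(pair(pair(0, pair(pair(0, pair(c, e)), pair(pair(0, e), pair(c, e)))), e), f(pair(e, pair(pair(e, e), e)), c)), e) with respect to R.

1. f(f(pair(pair(0, pair(pair(0, pair(c, e)), pair(pair(0, e), pair(c, e)))), e), f(pair(e, pair(pair(e, e), e)), c)), e)  →  f(f(pair(pair(0, pair(pair(0, pair(c, e)), pair(pair(0, e), pair(c, e)))), e), e), e)   [R4 at 1.2]
2. f(f(pair(pair(0, pair(pair(0, pair(c, e)), pair(pair(0, e), pair(c, e)))), e), e), e)  →  f(pair(pair(0, pair(c, e)), pair(pair(0, e), pair(c, e))), e)   [R5 at 1]
3. f(pair(pair(0, pair(c, e)), pair(pair(0, e), pair(c, e))), e)  →  pair(c, e)   [R5 at ε]

pair(c, e)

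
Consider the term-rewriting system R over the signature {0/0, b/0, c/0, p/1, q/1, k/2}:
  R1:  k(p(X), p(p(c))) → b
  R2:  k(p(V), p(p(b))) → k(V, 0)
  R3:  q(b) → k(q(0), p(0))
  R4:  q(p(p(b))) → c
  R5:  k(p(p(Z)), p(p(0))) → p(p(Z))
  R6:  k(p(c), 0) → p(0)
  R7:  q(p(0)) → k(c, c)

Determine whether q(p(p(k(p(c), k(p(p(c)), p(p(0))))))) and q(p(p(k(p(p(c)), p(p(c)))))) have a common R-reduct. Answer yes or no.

yes — NF(t₁) = c, NF(t₂) = c

Reduce t₁ = q(p(p(k(p(c), k(p(p(c)), p(p(0))))))):
1. q(p(p(k(p(c), k(p(p(c)), p(p(0)))))))  →  q(p(p(k(p(c), p(p(c))))))   [R5 at 1.1.1.2]
2. q(p(p(k(p(c), p(p(c))))))  →  q(p(p(b)))   [R1 at 1.1.1]
3. q(p(p(b)))  →  c   [R4 at ε]

Reduce t₂ = q(p(p(k(p(p(c)), p(p(c)))))):
1. q(p(p(k(p(p(c)), p(p(c))))))  →  q(p(p(b)))   [R1 at 1.1.1]
2. q(p(p(b)))  →  c   [R4 at ε]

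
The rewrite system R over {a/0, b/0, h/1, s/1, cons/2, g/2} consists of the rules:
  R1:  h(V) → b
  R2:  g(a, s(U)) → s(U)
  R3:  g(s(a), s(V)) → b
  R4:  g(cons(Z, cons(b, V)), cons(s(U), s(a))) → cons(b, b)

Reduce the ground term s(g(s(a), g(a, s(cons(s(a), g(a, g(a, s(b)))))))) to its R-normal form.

s(b)

1. s(g(s(a), g(a, s(cons(s(a), g(a, g(a, s(b))))))))  →  s(g(s(a), s(cons(s(a), g(a, g(a, s(b)))))))   [R2 at 1.2]
2. s(g(s(a), s(cons(s(a), g(a, g(a, s(b)))))))  →  s(b)   [R3 at 1]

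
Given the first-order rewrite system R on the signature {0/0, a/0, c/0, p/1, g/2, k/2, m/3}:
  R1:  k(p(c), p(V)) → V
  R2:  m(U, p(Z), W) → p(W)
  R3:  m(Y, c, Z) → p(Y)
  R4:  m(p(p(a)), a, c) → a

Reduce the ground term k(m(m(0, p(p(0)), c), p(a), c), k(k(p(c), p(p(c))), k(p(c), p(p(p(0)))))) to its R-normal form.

0

1. k(m(m(0, p(p(0)), c), p(a), c), k(k(p(c), p(p(c))), k(p(c), p(p(p(0))))))  →  k(p(c), k(k(p(c), p(p(c))), k(p(c), p(p(p(0))))))   [R2 at 1]
2. k(p(c), k(k(p(c), p(p(c))), k(p(c), p(p(p(0))))))  →  k(p(c), k(p(c), k(p(c), p(p(p(0))))))   [R1 at 2.1]
3. k(p(c), k(p(c), k(p(c), p(p(p(0))))))  →  k(p(c), k(p(c), p(p(0))))   [R1 at 2.2]
4. k(p(c), k(p(c), p(p(0))))  →  k(p(c), p(0))   [R1 at 2]
5. k(p(c), p(0))  →  0   [R1 at ε]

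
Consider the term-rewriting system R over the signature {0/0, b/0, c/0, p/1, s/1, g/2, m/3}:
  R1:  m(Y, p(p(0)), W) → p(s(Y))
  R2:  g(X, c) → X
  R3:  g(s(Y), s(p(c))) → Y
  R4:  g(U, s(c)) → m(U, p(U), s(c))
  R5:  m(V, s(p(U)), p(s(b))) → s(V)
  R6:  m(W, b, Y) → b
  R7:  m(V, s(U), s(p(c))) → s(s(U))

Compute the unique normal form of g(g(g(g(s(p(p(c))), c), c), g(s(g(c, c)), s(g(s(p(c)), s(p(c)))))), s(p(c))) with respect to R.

p(p(c))

1. g(g(g(g(s(p(p(c))), c), c), g(s(g(c, c)), s(g(s(p(c)), s(p(c)))))), s(p(c)))  →  g(g(g(s(p(p(c))), c), g(s(g(c, c)), s(g(s(p(c)), s(p(c)))))), s(p(c)))   [R2 at 1.1]
2. g(g(g(s(p(p(c))), c), g(s(g(c, c)), s(g(s(p(c)), s(p(c)))))), s(p(c)))  →  g(g(s(p(p(c))), g(s(g(c, c)), s(g(s(p(c)), s(p(c)))))), s(p(c)))   [R2 at 1.1]
3. g(g(s(p(p(c))), g(s(g(c, c)), s(g(s(p(c)), s(p(c)))))), s(p(c)))  →  g(g(s(p(p(c))), g(s(c), s(g(s(p(c)), s(p(c)))))), s(p(c)))   [R2 at 1.2.1.1]
4. g(g(s(p(p(c))), g(s(c), s(g(s(p(c)), s(p(c)))))), s(p(c)))  →  g(g(s(p(p(c))), g(s(c), s(p(c)))), s(p(c)))   [R3 at 1.2.2.1]
5. g(g(s(p(p(c))), g(s(c), s(p(c)))), s(p(c)))  →  g(g(s(p(p(c))), c), s(p(c)))   [R3 at 1.2]
6. g(g(s(p(p(c))), c), s(p(c)))  →  g(s(p(p(c))), s(p(c)))   [R2 at 1]
7. g(s(p(p(c))), s(p(c)))  →  p(p(c))   [R3 at ε]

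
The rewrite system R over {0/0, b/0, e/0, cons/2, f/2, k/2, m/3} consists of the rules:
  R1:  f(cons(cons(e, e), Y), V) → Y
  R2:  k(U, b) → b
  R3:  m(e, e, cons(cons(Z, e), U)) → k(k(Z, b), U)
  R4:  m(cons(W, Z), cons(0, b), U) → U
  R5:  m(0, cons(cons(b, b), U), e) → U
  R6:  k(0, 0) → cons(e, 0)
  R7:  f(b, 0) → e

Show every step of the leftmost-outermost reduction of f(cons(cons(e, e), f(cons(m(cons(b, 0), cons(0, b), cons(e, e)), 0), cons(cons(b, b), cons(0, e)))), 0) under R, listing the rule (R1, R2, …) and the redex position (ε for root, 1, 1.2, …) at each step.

0

1. f(cons(cons(e, e), f(cons(m(cons(b, 0), cons(0, b), cons(e, e)), 0), cons(cons(b, b), cons(0, e)))), 0)  →  f(cons(m(cons(b, 0), cons(0, b), cons(e, e)), 0), cons(cons(b, b), cons(0, e)))   [R1 at ε]
2. f(cons(m(cons(b, 0), cons(0, b), cons(e, e)), 0), cons(cons(b, b), cons(0, e)))  →  f(cons(cons(e, e), 0), cons(cons(b, b), cons(0, e)))   [R4 at 1.1]
3. f(cons(cons(e, e), 0), cons(cons(b, b), cons(0, e)))  →  0   [R1 at ε]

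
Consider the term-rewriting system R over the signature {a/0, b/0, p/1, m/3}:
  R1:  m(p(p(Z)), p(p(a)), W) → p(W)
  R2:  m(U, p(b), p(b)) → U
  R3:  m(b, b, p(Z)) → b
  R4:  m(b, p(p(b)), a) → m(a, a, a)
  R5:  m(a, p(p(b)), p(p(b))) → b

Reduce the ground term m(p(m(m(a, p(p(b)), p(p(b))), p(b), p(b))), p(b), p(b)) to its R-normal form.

1. m(p(m(m(a, p(p(b)), p(p(b))), p(b), p(b))), p(b), p(b))  →  p(m(m(a, p(p(b)), p(p(b))), p(b), p(b)))   [R2 at ε]
2. p(m(m(a, p(p(b)), p(p(b))), p(b), p(b)))  →  p(m(a, p(p(b)), p(p(b))))   [R2 at 1]
3. p(m(a, p(p(b)), p(p(b))))  →  p(b)   [R5 at 1]

p(b)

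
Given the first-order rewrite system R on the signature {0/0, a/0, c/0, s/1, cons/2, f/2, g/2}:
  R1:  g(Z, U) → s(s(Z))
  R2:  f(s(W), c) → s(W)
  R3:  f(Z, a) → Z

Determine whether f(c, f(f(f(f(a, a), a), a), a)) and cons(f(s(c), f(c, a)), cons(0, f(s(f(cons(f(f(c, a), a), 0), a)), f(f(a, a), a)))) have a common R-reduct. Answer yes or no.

no — NF(t₁) = c, NF(t₂) = cons(s(c), cons(0, s(cons(c, 0))))

Reduce t₁ = f(c, f(f(f(f(a, a), a), a), a)):
1. f(c, f(f(f(f(a, a), a), a), a))  →  f(c, f(f(f(a, a), a), a))   [R3 at 2]
2. f(c, f(f(f(a, a), a), a))  →  f(c, f(f(a, a), a))   [R3 at 2]
3. f(c, f(f(a, a), a))  →  f(c, f(a, a))   [R3 at 2]
4. f(c, f(a, a))  →  f(c, a)   [R3 at 2]
5. f(c, a)  →  c   [R3 at ε]

Reduce t₂ = cons(f(s(c), f(c, a)), cons(0, f(s(f(cons(f(f(c, a), a), 0), a)), f(f(a, a), a)))):
1. cons(f(s(c), f(c, a)), cons(0, f(s(f(cons(f(f(c, a), a), 0), a)), f(f(a, a), a))))  →  cons(f(s(c), c), cons(0, f(s(f(cons(f(f(c, a), a), 0), a)), f(f(a, a), a))))   [R3 at 1.2]
2. cons(f(s(c), c), cons(0, f(s(f(cons(f(f(c, a), a), 0), a)), f(f(a, a), a))))  →  cons(s(c), cons(0, f(s(f(cons(f(f(c, a), a), 0), a)), f(f(a, a), a))))   [R2 at 1]
3. cons(s(c), cons(0, f(s(f(cons(f(f(c, a), a), 0), a)), f(f(a, a), a))))  →  cons(s(c), cons(0, f(s(cons(f(f(c, a), a), 0)), f(f(a, a), a))))   [R3 at 2.2.1.1]
4. cons(s(c), cons(0, f(s(cons(f(f(c, a), a), 0)), f(f(a, a), a))))  →  cons(s(c), cons(0, f(s(cons(f(c, a), 0)), f(f(a, a), a))))   [R3 at 2.2.1.1.1]
5. cons(s(c), cons(0, f(s(cons(f(c, a), 0)), f(f(a, a), a))))  →  cons(s(c), cons(0, f(s(cons(c, 0)), f(f(a, a), a))))   [R3 at 2.2.1.1.1]
6. cons(s(c), cons(0, f(s(cons(c, 0)), f(f(a, a), a))))  →  cons(s(c), cons(0, f(s(cons(c, 0)), f(a, a))))   [R3 at 2.2.2]
7. cons(s(c), cons(0, f(s(cons(c, 0)), f(a, a))))  →  cons(s(c), cons(0, f(s(cons(c, 0)), a)))   [R3 at 2.2.2]
8. cons(s(c), cons(0, f(s(cons(c, 0)), a)))  →  cons(s(c), cons(0, s(cons(c, 0))))   [R3 at 2.2]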